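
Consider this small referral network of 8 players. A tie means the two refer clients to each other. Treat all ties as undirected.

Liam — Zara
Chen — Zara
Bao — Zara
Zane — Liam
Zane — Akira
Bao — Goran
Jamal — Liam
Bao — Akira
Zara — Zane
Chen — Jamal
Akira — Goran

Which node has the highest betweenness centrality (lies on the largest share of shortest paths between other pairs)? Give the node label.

Unnormalized betweenness of each node: Akira:7/3, Bao:25/6, Chen:4/3, Goran:0, Jamal:1/2, Liam:11/3, Zane:23/6, Zara:49/6.
Zara has the largest value, 49/6, making it the main broker — the node through which the most shortest paths run.

Zara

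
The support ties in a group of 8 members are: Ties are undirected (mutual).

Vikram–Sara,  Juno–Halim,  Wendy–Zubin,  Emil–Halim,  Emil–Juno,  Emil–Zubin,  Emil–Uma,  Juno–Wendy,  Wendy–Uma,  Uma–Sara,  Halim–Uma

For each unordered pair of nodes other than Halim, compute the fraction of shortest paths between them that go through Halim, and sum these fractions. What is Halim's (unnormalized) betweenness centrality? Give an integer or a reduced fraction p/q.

Pairs whose geodesics pass through Halim — Vikram–Juno: 1/3; Sara–Juno: 1/3; Uma–Juno: 1/3.
All other pairs contribute 0.
Summing the contributions gives betweenness(Halim) = 1.

1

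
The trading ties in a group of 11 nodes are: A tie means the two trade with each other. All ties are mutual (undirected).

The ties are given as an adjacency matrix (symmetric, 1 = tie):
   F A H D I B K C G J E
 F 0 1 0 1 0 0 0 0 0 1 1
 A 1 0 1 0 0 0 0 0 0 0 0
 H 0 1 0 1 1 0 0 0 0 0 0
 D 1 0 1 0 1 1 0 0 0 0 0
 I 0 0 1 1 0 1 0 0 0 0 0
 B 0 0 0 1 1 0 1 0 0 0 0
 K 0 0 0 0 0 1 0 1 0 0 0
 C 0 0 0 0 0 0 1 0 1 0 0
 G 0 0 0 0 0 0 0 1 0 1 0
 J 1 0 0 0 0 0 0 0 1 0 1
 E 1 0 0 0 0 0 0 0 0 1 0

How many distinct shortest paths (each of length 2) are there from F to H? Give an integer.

2

The shortest distance is 2. The length-2 paths are: F–A–H; F–D–H.
That gives 2 distinct shortest paths.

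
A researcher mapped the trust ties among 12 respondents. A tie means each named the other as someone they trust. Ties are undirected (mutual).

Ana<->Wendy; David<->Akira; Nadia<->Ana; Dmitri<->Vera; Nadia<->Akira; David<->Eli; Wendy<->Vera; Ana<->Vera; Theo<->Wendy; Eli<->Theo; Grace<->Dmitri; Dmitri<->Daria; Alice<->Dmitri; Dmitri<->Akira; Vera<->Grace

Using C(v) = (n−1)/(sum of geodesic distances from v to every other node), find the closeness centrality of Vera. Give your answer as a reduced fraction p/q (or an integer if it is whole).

11/20

Distances from Vera: Akira:2, Alice:2, Ana:1, Daria:2, David:3, Dmitri:1, Eli:3, Grace:1, Nadia:2, Theo:2, Wendy:1. Sum = 20.
n = 12, so closeness = 11/20.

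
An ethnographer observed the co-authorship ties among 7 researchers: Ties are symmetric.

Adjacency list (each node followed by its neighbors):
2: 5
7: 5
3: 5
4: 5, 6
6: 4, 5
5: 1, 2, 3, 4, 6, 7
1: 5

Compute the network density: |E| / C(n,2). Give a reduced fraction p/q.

1/3

There are 7 edges and 7 nodes, so the maximum possible is C(7,2) = 21.
Density = 7/21 = 1/3.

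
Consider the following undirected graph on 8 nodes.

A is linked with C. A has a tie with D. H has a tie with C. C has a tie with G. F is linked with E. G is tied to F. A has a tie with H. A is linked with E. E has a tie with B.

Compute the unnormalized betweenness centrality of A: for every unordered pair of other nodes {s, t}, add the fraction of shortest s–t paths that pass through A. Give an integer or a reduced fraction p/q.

21/2

Pairs whose geodesics pass through A — D–C: 1; D–H: 1; D–G: 1; D–E: 1; D–B: 1; D–F: 1; C–E: 1; C–B: 1; H–E: 1; H–B: 1; H–F: 1/2.
All other pairs contribute 0.
Summing the contributions gives betweenness(A) = 21/2.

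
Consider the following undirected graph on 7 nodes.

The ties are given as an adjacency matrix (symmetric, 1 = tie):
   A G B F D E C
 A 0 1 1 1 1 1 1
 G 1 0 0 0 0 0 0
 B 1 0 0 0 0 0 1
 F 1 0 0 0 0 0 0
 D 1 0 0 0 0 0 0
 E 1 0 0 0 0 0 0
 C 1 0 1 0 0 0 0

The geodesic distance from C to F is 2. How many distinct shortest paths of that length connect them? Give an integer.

The shortest distance is 2, and the only length-2 path is C–A–F. So there is exactly 1 shortest path.

1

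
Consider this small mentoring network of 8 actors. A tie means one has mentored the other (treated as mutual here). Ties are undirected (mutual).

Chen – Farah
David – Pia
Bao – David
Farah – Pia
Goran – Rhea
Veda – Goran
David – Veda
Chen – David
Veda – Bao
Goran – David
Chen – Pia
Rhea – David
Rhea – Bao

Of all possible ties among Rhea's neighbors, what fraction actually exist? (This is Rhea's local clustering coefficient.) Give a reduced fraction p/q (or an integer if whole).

2/3

Rhea's neighbors: Bao, David, and Goran (k = 3).
Possible neighbor pairs: C(3,2) = 3. Edges among them: Bao–David, David–Goran → e = 2.
Clustering(Rhea) = 2/3.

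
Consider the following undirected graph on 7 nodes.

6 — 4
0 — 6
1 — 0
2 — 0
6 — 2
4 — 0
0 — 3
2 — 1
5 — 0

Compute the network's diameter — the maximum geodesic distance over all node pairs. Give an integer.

2

Eccentricity of each node (its greatest distance to any other): 0:1, 1:2, 2:2, 3:2, 4:2, 5:2, 6:2.
The maximum eccentricity is 2, realized for instance by the pair 4–3 via 4 – 0 – 3. So the diameter is 2.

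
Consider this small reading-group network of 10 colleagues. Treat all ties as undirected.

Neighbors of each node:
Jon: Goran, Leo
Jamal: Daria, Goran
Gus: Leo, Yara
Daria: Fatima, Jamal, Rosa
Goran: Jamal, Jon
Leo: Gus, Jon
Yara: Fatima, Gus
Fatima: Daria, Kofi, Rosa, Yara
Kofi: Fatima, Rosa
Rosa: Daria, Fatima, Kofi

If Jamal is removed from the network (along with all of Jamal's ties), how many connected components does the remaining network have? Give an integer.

Jamal's neighbors (Daria and Goran) remain reachable from one another through other ties, so the rest of the network stays in one piece.

1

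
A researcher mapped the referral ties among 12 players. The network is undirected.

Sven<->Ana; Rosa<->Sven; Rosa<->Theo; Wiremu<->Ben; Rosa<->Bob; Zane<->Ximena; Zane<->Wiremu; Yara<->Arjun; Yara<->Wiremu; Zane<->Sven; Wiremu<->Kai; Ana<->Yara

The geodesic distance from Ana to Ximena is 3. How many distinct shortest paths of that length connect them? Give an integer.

1

The shortest distance is 3, and the only length-3 path is Ana–Sven–Zane–Ximena. So there is exactly 1 shortest path.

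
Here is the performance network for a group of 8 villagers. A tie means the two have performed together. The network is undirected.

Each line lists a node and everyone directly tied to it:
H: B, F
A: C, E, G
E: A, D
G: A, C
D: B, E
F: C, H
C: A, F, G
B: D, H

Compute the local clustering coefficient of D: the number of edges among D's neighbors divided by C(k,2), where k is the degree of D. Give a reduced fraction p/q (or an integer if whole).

D's neighbors: B and E (k = 2).
Possible neighbor pairs: C(2,2) = 1. Edges among them: none → e = 0.
Clustering(D) = 0/1.

0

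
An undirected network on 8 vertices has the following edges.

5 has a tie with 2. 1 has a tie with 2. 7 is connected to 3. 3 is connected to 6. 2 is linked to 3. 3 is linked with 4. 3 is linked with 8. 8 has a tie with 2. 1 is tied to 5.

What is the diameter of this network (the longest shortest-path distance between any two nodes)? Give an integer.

3

Eccentricity of each node (its greatest distance to any other): 1:3, 2:2, 3:2, 4:3, 5:3, 6:3, 7:3, 8:2.
The maximum eccentricity is 3, realized for instance by the pair 5–4 via 5 – 2 – 3 – 4. So the diameter is 3.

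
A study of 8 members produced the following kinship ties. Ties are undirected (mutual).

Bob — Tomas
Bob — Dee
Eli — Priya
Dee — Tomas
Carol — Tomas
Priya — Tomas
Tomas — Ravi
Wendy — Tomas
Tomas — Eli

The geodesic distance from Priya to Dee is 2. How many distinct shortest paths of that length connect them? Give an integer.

1

The shortest distance is 2, and the only length-2 path is Priya–Tomas–Dee. So there is exactly 1 shortest path.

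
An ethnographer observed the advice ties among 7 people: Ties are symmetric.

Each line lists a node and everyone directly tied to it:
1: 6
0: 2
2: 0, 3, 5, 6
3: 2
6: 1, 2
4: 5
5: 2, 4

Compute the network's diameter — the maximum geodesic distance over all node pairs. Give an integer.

Eccentricity of each node (its greatest distance to any other): 0:3, 1:4, 2:2, 3:3, 4:4, 5:3, 6:3.
The maximum eccentricity is 4, realized for instance by the pair 4–1 via 4 – 5 – 2 – 6 – 1. So the diameter is 4.

4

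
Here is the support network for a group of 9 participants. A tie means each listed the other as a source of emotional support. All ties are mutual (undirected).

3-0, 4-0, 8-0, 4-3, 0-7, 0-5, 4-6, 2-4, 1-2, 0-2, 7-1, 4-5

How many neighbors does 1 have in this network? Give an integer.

1 is directly tied to 2 and 7. That is 2 neighbors, so the degree of 1 is 2.

2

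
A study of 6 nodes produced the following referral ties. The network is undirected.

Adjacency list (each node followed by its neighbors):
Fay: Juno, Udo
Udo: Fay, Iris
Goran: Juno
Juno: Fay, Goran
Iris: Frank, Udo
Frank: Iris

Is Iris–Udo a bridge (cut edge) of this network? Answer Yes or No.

Yes

Without the Iris–Udo edge there is no alternate route between Iris and Udo, so the network disconnects. It is a bridge.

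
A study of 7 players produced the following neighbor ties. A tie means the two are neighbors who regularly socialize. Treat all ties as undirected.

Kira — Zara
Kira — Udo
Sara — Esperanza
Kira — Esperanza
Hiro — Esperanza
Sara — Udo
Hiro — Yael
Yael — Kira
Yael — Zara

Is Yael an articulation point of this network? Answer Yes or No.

Even without Yael, every remaining node can still reach every other (the residual graph is connected), so Yael is not a cut vertex.

No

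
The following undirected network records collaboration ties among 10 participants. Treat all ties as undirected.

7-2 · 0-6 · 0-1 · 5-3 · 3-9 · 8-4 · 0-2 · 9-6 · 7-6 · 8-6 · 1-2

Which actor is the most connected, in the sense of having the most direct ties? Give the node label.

6

Degrees — 0:3, 1:2, 2:3, 3:2, 4:1, 5:1, 6:4, 7:2, 8:2, 9:2.
The maximum is 4, attained only by 6.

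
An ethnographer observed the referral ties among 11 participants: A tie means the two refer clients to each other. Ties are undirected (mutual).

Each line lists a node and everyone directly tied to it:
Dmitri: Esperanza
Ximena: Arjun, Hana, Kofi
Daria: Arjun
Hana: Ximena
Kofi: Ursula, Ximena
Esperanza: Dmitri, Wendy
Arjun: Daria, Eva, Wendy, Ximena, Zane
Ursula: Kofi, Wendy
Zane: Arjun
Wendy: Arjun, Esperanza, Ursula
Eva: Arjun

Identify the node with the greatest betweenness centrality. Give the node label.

Unnormalized betweenness of each node: Arjun:30, Daria:0, Dmitri:0, Esperanza:9, Eva:0, Hana:0, Kofi:2, Ursula:3, Wendy:20, Ximena:13, Zane:0.
Arjun has the largest value, 30, making it the main broker — the node through which the most shortest paths run.

Arjun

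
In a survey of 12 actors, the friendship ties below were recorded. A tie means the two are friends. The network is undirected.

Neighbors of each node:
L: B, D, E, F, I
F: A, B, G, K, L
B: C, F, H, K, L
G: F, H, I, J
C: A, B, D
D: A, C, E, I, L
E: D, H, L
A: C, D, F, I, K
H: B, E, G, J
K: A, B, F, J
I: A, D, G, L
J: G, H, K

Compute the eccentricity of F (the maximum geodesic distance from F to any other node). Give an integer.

Distances from F: A:1, B:1, C:2, D:2, E:2, G:1, H:2, I:2, J:2, K:1, L:1.
The largest is 2 (to H, C, J, I, D, and E), so the eccentricity of F is 2.

2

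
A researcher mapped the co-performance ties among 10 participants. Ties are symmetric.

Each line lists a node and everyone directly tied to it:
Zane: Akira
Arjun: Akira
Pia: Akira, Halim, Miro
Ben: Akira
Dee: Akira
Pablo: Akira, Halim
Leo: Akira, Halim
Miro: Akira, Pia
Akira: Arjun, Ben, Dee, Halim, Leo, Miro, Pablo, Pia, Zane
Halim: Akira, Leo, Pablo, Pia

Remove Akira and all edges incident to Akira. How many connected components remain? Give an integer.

5

Without Akira, the remaining ties split the others into: {Dee}; {Arjun}; {Halim, Leo, Miro, Pablo, Pia}; {Ben}; {Zane}.
That's 5 separate components.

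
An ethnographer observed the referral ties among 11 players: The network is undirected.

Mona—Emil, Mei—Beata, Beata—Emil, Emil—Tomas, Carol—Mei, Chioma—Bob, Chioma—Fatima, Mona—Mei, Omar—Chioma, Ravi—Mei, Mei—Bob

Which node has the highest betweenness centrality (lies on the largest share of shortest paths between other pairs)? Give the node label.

Unnormalized betweenness of each node: Beata:7, Bob:21, Carol:0, Chioma:17, Emil:19/2, Fatima:0, Mei:67/2, Mona:7, Omar:0, Ravi:0, Tomas:0.
Mei has the largest value, 67/2, making it the main broker — the node through which the most shortest paths run.

Mei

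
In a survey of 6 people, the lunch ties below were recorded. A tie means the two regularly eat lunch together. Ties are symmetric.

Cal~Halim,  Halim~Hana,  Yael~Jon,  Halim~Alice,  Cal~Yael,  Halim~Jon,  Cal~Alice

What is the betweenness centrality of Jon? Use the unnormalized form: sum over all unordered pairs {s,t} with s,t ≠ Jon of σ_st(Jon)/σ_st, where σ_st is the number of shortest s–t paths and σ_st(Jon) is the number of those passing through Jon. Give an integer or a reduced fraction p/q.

Pairs whose geodesics pass through Jon — Hana–Yael: 1/2; Halim–Yael: 1/2.
All other pairs contribute 0.
Summing the contributions gives betweenness(Jon) = 1.

1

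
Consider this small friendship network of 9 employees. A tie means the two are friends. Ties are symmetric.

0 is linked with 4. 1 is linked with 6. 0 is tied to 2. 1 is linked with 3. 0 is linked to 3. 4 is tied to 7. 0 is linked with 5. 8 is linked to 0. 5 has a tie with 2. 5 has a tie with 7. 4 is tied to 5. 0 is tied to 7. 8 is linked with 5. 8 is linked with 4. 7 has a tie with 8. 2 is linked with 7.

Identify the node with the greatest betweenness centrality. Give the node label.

Unnormalized betweenness of each node: 0:47/3, 1:7, 2:0, 3:12, 4:0, 5:2/3, 6:0, 7:2/3, 8:0.
0 has the largest value, 47/3, making it the main broker — the node through which the most shortest paths run.

0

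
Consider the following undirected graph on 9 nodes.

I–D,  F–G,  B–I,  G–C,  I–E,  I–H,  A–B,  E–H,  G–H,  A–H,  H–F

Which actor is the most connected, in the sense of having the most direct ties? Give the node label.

H

Degrees — A:2, B:2, C:1, D:1, E:2, F:2, G:3, H:5, I:4.
The maximum is 5, attained only by H.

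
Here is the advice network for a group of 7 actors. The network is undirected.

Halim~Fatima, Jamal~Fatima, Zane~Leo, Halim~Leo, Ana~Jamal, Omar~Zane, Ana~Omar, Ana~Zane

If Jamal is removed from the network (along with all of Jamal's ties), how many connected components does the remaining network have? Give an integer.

Jamal's neighbors (Ana and Fatima) remain reachable from one another through other ties, so the rest of the network stays in one piece.

1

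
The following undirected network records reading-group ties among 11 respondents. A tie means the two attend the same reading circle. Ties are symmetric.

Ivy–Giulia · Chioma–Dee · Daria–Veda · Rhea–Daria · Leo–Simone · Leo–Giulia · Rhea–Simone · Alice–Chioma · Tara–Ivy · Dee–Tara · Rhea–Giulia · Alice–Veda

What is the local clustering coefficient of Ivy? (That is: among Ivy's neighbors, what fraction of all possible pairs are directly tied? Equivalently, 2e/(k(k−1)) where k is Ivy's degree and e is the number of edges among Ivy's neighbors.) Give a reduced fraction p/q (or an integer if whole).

Ivy's neighbors: Giulia and Tara (k = 2).
Possible neighbor pairs: C(2,2) = 1. Edges among them: none → e = 0.
Clustering(Ivy) = 0/1.

0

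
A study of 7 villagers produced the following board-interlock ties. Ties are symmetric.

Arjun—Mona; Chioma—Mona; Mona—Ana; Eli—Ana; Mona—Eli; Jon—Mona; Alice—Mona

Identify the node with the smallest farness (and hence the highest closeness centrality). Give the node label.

Mona

Farness (sum of distances to all others) for each node — Alice:11, Ana:10, Arjun:11, Chioma:11, Eli:10, Jon:11, Mona:6.
The smallest farness is 6, for Mona, so Mona has the highest closeness.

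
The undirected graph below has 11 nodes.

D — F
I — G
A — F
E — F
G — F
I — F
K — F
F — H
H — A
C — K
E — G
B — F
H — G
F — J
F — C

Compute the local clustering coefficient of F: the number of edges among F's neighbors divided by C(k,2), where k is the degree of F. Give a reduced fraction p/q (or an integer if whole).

F's neighbors: A, B, C, D, E, G, H, I, J, and K (k = 10).
Possible neighbor pairs: C(10,2) = 45. Edges among them: A–H, C–K, E–G, G–H, G–I → e = 5.
Clustering(F) = 5/45 = 1/9.

1/9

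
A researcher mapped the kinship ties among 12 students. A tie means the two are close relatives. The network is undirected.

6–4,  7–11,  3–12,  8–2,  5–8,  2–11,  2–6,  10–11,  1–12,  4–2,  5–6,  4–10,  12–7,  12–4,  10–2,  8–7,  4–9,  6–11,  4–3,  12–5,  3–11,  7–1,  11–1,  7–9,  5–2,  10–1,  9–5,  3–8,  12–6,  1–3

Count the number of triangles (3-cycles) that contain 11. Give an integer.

5

11's neighbors: 1, 2, 3, 6, 7, and 10.
Neighbor pairs that are themselves tied: 11–1–3; 11–1–7; 11–1–10; 11–2–6; 11–2–10. Each forms one triangle with 11, for 5 in total.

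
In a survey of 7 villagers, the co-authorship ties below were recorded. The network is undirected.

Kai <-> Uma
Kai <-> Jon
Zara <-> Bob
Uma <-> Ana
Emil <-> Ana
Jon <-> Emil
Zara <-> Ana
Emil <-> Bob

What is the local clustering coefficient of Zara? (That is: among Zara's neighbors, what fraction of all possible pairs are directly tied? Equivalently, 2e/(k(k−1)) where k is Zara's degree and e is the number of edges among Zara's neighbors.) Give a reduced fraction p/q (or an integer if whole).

0

Zara's neighbors: Ana and Bob (k = 2).
Possible neighbor pairs: C(2,2) = 1. Edges among them: none → e = 0.
Clustering(Zara) = 0/1.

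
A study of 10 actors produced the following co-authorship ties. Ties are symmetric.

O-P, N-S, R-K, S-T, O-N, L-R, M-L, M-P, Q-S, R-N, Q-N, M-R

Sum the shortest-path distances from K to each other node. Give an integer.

Distances from K: L:2, M:2, N:2, O:3, P:3, Q:3, R:1, S:3, T:4.
Sum = 2 + 2 + 2 + 3 + 3 + 3 + 1 + 3 + 4 = 23.

23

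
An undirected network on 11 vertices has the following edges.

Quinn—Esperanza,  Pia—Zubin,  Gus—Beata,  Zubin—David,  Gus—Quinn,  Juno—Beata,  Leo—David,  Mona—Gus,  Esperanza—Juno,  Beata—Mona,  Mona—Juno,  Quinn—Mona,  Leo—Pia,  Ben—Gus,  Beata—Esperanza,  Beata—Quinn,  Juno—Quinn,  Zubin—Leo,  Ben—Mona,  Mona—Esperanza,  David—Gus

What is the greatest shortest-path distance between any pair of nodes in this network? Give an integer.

5

Eccentricity of each node (its greatest distance to any other): Beata:4, Ben:4, David:3, Esperanza:5, Gus:3, Juno:5, Leo:4, Mona:4, Pia:5, Quinn:4, Zubin:4.
The maximum eccentricity is 5, realized for instance by the pair Esperanza–Pia via Esperanza – Mona – Gus – David – Leo – Pia. So the diameter is 5.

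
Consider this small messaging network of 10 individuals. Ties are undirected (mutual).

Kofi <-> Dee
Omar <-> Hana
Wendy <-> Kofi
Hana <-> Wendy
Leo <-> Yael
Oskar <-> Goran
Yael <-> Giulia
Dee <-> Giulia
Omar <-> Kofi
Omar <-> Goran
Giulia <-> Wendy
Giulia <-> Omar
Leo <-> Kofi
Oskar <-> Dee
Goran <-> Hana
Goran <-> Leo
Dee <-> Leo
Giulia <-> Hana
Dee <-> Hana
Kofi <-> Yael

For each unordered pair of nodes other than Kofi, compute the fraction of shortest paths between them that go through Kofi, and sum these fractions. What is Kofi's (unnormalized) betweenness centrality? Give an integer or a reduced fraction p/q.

Pairs whose geodesics pass through Kofi — Oskar–Wendy: 1/4; Oskar–Yael: 1/4; Leo–Omar: 1/2; Leo–Wendy: 1; Dee–Omar: 1/3; Dee–Wendy: 1/3; Dee–Yael: 1/3; Omar–Wendy: 1/3; Omar–Yael: 1/2; Wendy–Yael: 1/2.
All other pairs contribute 0.
Summing the contributions gives betweenness(Kofi) = 13/3.

13/3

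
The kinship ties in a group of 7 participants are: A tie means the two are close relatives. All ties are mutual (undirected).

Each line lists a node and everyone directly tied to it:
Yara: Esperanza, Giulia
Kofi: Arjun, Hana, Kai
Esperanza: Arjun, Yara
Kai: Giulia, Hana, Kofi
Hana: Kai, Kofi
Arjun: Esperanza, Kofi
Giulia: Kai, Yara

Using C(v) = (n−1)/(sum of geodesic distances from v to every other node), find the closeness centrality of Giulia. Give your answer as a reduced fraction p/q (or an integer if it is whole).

Distances from Giulia: Arjun:3, Esperanza:2, Hana:2, Kai:1, Kofi:2, Yara:1. Sum = 11.
n = 7, so closeness = 6/11.

6/11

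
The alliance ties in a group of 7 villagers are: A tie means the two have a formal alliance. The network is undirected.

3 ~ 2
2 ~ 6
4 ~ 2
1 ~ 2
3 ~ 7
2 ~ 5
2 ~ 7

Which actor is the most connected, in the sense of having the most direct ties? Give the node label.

Degrees — 1:1, 2:6, 3:2, 4:1, 5:1, 6:1, 7:2.
The maximum is 6, attained only by 2.

2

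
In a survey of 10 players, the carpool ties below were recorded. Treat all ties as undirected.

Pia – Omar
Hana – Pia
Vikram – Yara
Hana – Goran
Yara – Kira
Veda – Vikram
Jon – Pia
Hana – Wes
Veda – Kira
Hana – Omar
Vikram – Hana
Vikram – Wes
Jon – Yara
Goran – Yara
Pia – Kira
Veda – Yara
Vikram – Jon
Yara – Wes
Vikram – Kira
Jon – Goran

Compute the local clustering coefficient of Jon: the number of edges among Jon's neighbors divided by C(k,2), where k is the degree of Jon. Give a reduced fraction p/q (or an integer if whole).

Jon's neighbors: Goran, Pia, Vikram, and Yara (k = 4).
Possible neighbor pairs: C(4,2) = 6. Edges among them: Goran–Yara, Vikram–Yara → e = 2.
Clustering(Jon) = 2/6 = 1/3.

1/3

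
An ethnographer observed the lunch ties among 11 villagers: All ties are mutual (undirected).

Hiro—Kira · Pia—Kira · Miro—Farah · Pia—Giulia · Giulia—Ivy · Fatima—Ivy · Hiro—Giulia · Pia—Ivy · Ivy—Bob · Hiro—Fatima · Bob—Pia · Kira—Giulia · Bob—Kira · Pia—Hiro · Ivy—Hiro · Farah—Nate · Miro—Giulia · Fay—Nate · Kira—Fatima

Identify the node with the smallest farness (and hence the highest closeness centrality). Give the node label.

Farness (sum of distances to all others) for each node — Bob:27, Farah:26, Fatima:27, Fay:42, Giulia:18, Hiro:21, Ivy:21, Kira:21, Miro:21, Nate:33, Pia:21.
The smallest farness is 18, for Giulia, so Giulia has the highest closeness.

Giulia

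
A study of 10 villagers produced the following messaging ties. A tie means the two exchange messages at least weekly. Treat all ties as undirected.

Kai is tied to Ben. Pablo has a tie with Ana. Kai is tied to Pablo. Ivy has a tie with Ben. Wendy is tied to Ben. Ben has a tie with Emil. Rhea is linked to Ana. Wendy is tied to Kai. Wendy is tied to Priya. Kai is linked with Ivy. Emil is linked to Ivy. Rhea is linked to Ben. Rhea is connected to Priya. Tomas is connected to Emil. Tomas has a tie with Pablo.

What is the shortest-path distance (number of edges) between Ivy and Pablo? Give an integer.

2

One shortest route is Ivy – Kai – Pablo, which uses 2 edges, and Ivy and Pablo are not directly tied, so nothing shorter exists. So d(Ivy,Pablo) = 2.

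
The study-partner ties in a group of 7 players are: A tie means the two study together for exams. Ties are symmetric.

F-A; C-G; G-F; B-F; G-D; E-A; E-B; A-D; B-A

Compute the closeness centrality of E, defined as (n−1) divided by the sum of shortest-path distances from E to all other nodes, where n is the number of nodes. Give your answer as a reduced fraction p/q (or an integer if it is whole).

6/13

Distances from E: A:1, B:1, C:4, D:2, F:2, G:3. Sum = 13.
n = 7, so closeness = 6/13.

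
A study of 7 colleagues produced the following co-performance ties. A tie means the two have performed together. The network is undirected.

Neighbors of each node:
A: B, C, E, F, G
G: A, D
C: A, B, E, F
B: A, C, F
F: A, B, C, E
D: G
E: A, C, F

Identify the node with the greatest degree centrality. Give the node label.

A

Degrees — A:5, B:3, C:4, D:1, E:3, F:4, G:2.
The maximum is 5, attained only by A.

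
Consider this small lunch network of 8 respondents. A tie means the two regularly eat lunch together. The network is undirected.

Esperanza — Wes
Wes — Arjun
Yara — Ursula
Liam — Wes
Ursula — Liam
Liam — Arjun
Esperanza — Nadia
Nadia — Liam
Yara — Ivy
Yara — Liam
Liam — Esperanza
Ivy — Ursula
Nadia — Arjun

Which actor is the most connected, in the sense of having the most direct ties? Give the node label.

Liam

Degrees — Arjun:3, Esperanza:3, Ivy:2, Liam:6, Nadia:3, Ursula:3, Wes:3, Yara:3.
The maximum is 6, attained only by Liam.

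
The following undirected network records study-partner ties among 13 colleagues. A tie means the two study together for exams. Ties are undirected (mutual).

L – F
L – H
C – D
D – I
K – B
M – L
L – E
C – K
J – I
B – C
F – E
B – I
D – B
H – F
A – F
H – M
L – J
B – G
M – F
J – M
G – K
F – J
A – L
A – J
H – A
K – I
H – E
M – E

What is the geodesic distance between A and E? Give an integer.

2

One shortest route is A – L – E, which uses 2 edges, and A and E are not directly tied, so nothing shorter exists. So d(A,E) = 2.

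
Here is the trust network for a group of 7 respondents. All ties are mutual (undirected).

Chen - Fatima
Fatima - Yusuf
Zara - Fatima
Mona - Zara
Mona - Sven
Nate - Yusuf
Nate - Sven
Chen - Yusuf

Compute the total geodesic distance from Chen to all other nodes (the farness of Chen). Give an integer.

12

Distances from Chen: Fatima:1, Mona:3, Nate:2, Sven:3, Yusuf:1, Zara:2.
Sum = 1 + 3 + 2 + 3 + 1 + 2 = 12.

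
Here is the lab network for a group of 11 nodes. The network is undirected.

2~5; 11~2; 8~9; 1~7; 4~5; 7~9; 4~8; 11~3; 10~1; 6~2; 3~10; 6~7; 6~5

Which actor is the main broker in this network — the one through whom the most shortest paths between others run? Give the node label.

7

Unnormalized betweenness of each node: 1:23/3, 2:31/3, 3:23/6, 4:9/2, 5:26/3, 6:28/3, 7:47/3, 8:17/6, 9:16/3, 10:9/2, 11:19/3.
7 has the largest value, 47/3, making it the main broker — the node through which the most shortest paths run.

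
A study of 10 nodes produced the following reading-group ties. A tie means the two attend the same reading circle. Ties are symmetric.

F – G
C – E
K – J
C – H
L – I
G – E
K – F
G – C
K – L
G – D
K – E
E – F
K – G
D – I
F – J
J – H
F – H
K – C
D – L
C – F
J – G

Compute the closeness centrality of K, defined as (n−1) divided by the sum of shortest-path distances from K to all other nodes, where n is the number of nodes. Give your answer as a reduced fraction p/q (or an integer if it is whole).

3/4

Distances from K: C:1, D:2, E:1, F:1, G:1, H:2, I:2, J:1, L:1. Sum = 12.
n = 10, so closeness = 9/12 = 3/4.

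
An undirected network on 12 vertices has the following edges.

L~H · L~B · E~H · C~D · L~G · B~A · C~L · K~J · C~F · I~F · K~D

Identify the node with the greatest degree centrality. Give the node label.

Degrees — A:1, B:2, C:3, D:2, E:1, F:2, G:1, H:2, I:1, J:1, K:2, L:4.
The maximum is 4, attained only by L.

L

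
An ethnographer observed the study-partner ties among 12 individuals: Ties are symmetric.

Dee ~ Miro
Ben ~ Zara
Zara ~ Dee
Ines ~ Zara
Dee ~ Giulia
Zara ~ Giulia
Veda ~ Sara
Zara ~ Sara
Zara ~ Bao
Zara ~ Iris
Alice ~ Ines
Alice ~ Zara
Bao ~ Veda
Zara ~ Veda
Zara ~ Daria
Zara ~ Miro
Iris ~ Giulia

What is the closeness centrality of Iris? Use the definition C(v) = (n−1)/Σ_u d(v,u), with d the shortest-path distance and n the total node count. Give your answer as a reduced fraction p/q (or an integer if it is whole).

11/20

Distances from Iris: Alice:2, Bao:2, Ben:2, Daria:2, Dee:2, Giulia:1, Ines:2, Miro:2, Sara:2, Veda:2, Zara:1. Sum = 20.
n = 12, so closeness = 11/20.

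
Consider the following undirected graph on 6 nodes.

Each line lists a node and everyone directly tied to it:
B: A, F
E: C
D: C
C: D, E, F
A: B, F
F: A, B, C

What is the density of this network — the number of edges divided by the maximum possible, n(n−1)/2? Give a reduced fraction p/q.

2/5

There are 6 edges and 6 nodes, so the maximum possible is C(6,2) = 15.
Density = 6/15 = 2/5.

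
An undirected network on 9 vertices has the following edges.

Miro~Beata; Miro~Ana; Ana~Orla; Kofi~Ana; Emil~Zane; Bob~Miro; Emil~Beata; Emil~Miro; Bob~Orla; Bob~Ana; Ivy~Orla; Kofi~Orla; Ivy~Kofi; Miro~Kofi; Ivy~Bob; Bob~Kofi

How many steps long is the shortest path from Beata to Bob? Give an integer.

One shortest route is Beata – Miro – Bob, which uses 2 edges, and Beata and Bob are not directly tied, so nothing shorter exists. So d(Beata,Bob) = 2.

2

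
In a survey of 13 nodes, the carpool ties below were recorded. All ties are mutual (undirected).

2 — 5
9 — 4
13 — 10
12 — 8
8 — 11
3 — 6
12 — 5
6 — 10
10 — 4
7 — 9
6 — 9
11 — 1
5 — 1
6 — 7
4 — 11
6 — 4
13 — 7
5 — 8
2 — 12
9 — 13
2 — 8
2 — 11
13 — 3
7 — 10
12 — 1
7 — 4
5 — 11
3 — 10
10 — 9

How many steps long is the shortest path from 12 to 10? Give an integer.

4

One shortest route is 12 – 2 – 11 – 4 – 10, which uses 4 edges, and at distance 3 from 12 we only reach {4}, which does not include 10. So d(12,10) = 4.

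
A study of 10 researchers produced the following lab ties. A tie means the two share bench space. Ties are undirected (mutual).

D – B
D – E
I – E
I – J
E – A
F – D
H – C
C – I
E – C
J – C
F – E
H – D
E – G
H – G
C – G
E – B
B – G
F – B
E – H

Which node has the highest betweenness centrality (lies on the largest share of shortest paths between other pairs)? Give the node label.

E

Unnormalized betweenness of each node: A:0, B:5/6, C:35/6, D:5/6, E:18, F:0, G:7/6, H:7/6, I:13/6, J:0.
E has the largest value, 18, making it the main broker — the node through which the most shortest paths run.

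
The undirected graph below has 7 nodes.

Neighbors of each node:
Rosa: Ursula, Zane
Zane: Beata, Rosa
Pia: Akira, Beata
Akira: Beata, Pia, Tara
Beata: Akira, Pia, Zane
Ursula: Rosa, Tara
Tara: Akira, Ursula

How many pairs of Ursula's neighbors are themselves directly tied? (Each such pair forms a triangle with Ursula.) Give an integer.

Ursula's neighbors are Rosa and Tara, but none of them are tied to each other, so no triangle contains Ursula.

0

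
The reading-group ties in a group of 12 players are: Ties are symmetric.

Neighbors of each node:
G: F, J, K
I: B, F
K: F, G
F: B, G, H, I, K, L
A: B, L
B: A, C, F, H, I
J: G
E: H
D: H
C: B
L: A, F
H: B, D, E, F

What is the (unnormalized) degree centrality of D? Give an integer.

1

D is directly tied to H. That is 1 neighbor, so the degree of D is 1.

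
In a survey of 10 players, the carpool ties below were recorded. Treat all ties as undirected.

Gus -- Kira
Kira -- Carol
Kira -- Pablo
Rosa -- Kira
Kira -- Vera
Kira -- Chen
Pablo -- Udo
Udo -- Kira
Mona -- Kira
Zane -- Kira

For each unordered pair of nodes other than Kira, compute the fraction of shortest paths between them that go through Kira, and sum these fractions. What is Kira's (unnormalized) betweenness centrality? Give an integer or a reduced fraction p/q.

35

Pairs whose geodesics pass through Kira — Rosa–Zane: 1; Rosa–Mona: 1; Rosa–Carol: 1; Rosa–Vera: 1; Rosa–Pablo: 1; Rosa–Udo: 1; Rosa–Gus: 1; Rosa–Chen: 1; Zane–Mona: 1; Zane–Carol: 1; Zane–Vera: 1; Zane–Pablo: 1; Zane–Udo: 1; Zane–Gus: 1 … (+21 more pairs).
All other pairs contribute 0.
Summing the contributions gives betweenness(Kira) = 35.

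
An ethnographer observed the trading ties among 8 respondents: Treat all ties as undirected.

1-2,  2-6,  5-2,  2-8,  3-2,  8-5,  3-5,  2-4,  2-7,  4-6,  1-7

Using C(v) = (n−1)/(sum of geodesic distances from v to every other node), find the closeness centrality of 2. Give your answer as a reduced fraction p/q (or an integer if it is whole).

Distances from 2: 1:1, 3:1, 4:1, 5:1, 6:1, 7:1, 8:1. Sum = 7.
n = 8, so closeness = 7/7 = 1.

1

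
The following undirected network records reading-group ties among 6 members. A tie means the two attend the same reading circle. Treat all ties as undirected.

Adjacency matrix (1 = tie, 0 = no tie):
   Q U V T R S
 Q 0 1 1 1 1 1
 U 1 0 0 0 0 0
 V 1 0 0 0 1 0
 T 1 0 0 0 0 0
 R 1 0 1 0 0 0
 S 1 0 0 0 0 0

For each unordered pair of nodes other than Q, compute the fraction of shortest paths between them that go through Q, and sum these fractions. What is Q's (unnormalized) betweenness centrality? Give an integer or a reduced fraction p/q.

9

Pairs whose geodesics pass through Q — U–V: 1; U–T: 1; U–R: 1; U–S: 1; V–T: 1; V–S: 1; T–R: 1; T–S: 1; R–S: 1.
All other pairs contribute 0.
Summing the contributions gives betweenness(Q) = 9.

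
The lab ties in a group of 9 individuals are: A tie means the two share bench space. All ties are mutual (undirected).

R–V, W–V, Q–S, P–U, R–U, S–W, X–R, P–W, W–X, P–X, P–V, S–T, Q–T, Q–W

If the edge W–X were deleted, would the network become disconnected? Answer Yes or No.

Even without that edge, W still reaches X via W – P – X, so the network stays connected. Not a bridge.

No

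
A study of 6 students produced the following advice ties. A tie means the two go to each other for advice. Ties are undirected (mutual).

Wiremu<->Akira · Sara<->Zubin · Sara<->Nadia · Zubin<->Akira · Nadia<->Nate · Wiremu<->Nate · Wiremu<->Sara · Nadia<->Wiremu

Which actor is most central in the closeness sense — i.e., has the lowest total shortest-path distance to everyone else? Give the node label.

Farness (sum of distances to all others) for each node — Akira:8, Nadia:7, Nate:9, Sara:7, Wiremu:6, Zubin:9.
The smallest farness is 6, for Wiremu, so Wiremu has the highest closeness.

Wiremu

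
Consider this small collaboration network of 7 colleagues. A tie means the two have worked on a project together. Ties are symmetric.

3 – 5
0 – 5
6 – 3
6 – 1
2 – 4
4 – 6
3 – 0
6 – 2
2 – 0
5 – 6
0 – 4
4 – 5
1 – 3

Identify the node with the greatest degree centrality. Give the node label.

Degrees — 0:4, 1:2, 2:3, 3:4, 4:4, 5:4, 6:5.
The maximum is 5, attained only by 6.

6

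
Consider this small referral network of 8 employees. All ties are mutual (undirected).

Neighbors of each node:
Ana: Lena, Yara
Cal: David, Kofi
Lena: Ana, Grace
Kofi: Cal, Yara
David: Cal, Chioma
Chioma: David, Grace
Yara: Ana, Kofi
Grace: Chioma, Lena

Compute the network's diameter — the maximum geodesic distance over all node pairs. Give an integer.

4

Eccentricity of each node (its greatest distance to any other): Ana:4, Cal:4, Chioma:4, David:4, Grace:4, Kofi:4, Lena:4, Yara:4.
The maximum eccentricity is 4, realized for instance by the pair Yara–Chioma via Yara – Ana – Lena – Grace – Chioma. So the diameter is 4.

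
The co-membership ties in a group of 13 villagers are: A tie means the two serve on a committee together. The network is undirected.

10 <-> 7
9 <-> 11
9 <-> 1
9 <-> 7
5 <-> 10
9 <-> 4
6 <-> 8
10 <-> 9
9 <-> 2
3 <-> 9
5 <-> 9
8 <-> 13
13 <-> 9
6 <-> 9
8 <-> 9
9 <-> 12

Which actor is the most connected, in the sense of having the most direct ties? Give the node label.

Degrees — 1:1, 2:1, 3:1, 4:1, 5:2, 6:2, 7:2, 8:3, 9:12, 10:3, 11:1, 12:1, 13:2.
The maximum is 12, attained only by 9.

9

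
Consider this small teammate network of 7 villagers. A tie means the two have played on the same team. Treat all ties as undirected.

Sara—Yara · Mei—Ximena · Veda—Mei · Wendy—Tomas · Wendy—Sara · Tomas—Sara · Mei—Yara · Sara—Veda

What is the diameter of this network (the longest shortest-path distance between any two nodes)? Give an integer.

Eccentricity of each node (its greatest distance to any other): Mei:3, Sara:3, Tomas:4, Veda:2, Wendy:4, Ximena:4, Yara:2.
The maximum eccentricity is 4, realized for instance by the pair Tomas–Ximena via Tomas – Sara – Veda – Mei – Ximena. So the diameter is 4.

4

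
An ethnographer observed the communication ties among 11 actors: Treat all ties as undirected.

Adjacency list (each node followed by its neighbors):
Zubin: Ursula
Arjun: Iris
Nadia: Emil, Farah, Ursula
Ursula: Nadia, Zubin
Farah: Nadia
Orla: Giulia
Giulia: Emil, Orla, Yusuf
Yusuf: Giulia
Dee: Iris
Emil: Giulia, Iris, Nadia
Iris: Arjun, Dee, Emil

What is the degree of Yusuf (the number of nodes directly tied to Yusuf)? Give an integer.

1

Yusuf is directly tied to Giulia. That is 1 neighbor, so the degree of Yusuf is 1.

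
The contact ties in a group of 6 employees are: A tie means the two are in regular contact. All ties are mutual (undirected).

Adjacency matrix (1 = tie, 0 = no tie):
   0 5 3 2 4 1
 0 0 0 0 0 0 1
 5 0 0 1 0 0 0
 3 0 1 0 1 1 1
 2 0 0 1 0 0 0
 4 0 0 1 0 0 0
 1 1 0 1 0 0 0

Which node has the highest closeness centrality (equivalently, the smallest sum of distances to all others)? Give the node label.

Farness (sum of distances to all others) for each node — 0:12, 1:8, 2:10, 3:6, 4:10, 5:10.
The smallest farness is 6, for 3, so 3 has the highest closeness.

3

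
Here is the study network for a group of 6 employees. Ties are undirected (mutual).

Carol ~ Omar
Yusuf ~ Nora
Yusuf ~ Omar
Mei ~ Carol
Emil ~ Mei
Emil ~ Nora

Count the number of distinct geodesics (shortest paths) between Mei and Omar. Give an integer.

1

The shortest distance is 2, and the only length-2 path is Mei–Carol–Omar. So there is exactly 1 shortest path.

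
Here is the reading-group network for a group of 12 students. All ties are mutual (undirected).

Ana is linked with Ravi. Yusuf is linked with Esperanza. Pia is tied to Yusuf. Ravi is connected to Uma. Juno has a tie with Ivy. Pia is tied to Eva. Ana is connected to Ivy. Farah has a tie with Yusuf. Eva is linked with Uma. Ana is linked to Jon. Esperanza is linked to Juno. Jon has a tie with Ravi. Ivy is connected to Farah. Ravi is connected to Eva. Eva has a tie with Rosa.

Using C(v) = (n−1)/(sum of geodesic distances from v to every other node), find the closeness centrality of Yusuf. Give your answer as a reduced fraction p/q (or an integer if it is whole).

11/25

Distances from Yusuf: Ana:3, Esperanza:1, Eva:2, Farah:1, Ivy:2, Jon:4, Juno:2, Pia:1, Ravi:3, Rosa:3, Uma:3. Sum = 25.
n = 12, so closeness = 11/25.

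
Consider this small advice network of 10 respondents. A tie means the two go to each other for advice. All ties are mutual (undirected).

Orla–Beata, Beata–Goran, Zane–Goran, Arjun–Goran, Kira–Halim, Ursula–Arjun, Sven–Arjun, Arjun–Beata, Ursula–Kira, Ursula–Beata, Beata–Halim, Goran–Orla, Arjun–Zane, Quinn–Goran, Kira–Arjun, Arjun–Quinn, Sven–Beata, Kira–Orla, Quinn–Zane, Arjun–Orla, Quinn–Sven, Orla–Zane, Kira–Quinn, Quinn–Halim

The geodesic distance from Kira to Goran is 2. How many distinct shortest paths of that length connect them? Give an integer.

The shortest distance is 2. The length-2 paths are: Kira–Orla–Goran; Kira–Quinn–Goran; Kira–Arjun–Goran.
That gives 3 distinct shortest paths.

3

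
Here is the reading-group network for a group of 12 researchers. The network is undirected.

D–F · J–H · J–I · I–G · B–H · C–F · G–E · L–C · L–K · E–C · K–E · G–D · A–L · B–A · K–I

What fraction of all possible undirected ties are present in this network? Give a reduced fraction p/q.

There are 15 edges and 12 nodes, so the maximum possible is C(12,2) = 66.
Density = 15/66 = 5/22.

5/22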